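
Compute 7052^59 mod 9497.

221

By square-and-multiply:
59 in binary is 111011, i.e. 59 = 32 + 16 + 8 + 2 + 1.
7052^1 ≡ 7052 (mod 9497)
7052^2 ≡ 7052^2 = 49730704 ≡ 4412 (mod 9497)
7052^4 ≡ 4412^2 = 19465744 ≡ 6391 (mod 9497)
7052^8 ≡ 6391^2 = 40844881 ≡ 7781 (mod 9497)
7052^16 ≡ 7781^2 = 60543961 ≡ 586 (mod 9497)
7052^32 ≡ 586^2 = 343396 ≡ 1504 (mod 9497)
7052^59 = 7052^32 × 7052^16 × 7052^8 × 7052^2 × 7052^1 ≡ 1504 × 586 × 7781 × 4412 × 7052 (mod 9497).
Accumulate the product:
1504 × 586 = 881344 ≡ 7620
7620 × 7781 = 59291220 ≡ 1449
1449 × 4412 = 6392988 ≡ 1507
1507 × 7052 = 10627364 ≡ 221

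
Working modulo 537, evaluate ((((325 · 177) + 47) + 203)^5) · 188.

263

325 · 177 = 57525 ≡ 66 (mod 537)
66 + 47 = 113
113 + 203 = 316
(316)^5 ≡ 427 (mod 537)
427 · 188 = 80276 ≡ 263 (mod 537)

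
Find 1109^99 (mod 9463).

6093

99 in binary is 1100011, i.e. 99 = 64 + 32 + 2 + 1.
1109^1 ≡ 1109 (mod 9463)
1109^2 ≡ 1109^2 = 1229881 ≡ 9154 (mod 9463)
1109^4 ≡ 9154^2 = 83795716 ≡ 851 (mod 9463)
1109^8 ≡ 851^2 = 724201 ≡ 5013 (mod 9463)
1109^16 ≡ 5013^2 = 25130169 ≡ 5904 (mod 9463)
1109^32 ≡ 5904^2 = 34857216 ≡ 4987 (mod 9463)
1109^64 ≡ 4987^2 = 24870169 ≡ 1405 (mod 9463)
1109^99 = 1109^64 * 1109^32 * 1109^2 * 1109^1 ≡ 1405 * 4987 * 9154 * 1109 (mod 9463).
Accumulate the product:
1405 * 4987 = 7006735 ≡ 4115
4115 * 9154 = 37668710 ≡ 5970
5970 * 1109 = 6620730 ≡ 6093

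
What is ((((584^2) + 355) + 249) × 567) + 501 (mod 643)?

610

(584)^2 ≡ 266 (mod 643)
266 + 355 = 621
621 + 249 = 870 ≡ 227 (mod 643)
227 × 567 = 128709 ≡ 109 (mod 643)
109 + 501 = 610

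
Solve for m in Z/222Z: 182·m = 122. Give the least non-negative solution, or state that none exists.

gcd(182, 222) = 2, and 2 | 122, so solutions exist.
Divide through by 2: 91·m ≡ 61 (mod 111).
91⁻¹ ≡ 61 (mod 111).
m ≡ 61·61 ≡ 58 (mod 111).
The smallest non-negative solution is m = 58.

58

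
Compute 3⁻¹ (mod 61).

Run the extended Euclidean algorithm:
61 = 20·3 + 1
3 = 3·1 + 0
gcd(3, 61) = 1, so the inverse exists.
Back-substitute for 1:
1 = 1·61 − 20·3
So 3⁻¹ ≡ −20 ≡ 41 (mod 61).

41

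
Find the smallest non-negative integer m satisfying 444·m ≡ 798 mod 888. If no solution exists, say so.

no solution

gcd(444, 888) = 444, and 444 does not divide 798.
So the congruence has no solution.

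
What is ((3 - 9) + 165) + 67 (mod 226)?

0

3 - 9 = -6 ≡ 220 (mod 226)
220 + 165 = 385 ≡ 159 (mod 226)
159 + 67 = 226 ≡ 0 (mod 226)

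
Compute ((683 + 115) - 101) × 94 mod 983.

640

683 + 115 = 798
798 - 101 = 697
697 × 94 = 65518 ≡ 640 (mod 983)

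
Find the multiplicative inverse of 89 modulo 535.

529

535 = 6·89 + 1
89 = 89·1 + 0
gcd(89, 535) = 1, so the inverse exists.
Bézout: 1 = 1·535 − 6·89.
So 89⁻¹ ≡ −6 ≡ 529 (mod 535).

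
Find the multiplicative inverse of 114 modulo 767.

767 = 6×114 + 83
114 = 1×83 + 31
83 = 2×31 + 21
31 = 1×21 + 10
21 = 2×10 + 1
10 = 10×1 + 0
gcd(114, 767) = 1, so the inverse exists.
Bézout: 1 = 11×767 − 74×114.
So 114⁻¹ ≡ −74 ≡ 693 (mod 767).

693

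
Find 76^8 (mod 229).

83

76^1 ≡ 76 (mod 229)
76^2 ≡ 76^2 = 5776 ≡ 51 (mod 229)
76^4 ≡ 51^2 = 2601 ≡ 82 (mod 229)
76^8 ≡ 82^2 = 6724 ≡ 83 (mod 229)
So 76^8 ≡ 83 (mod 229).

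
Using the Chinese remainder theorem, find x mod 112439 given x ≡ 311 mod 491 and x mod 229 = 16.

111768

491⁻¹ mod 229: 491*118 ≡ 1 (mod 229), so 491⁻¹ ≡ 118.
x = 311 + 491*((16 − 311)*118 mod 229) = 311 + 491*227 = 111768.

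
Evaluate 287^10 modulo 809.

Using repeated squaring:
10 in binary is 1010, i.e. 10 = 8 + 2.
287^1 ≡ 287 (mod 809)
287^2 ≡ 287^2 = 82369 ≡ 660 (mod 809)
287^4 ≡ 660^2 = 435600 ≡ 358 (mod 809)
287^8 ≡ 358^2 = 128164 ≡ 342 (mod 809)
287^10 = 287^8 * 287^2 ≡ 342 * 660 (mod 809).
342 * 660 = 225720 ≡ 9 (mod 809).

9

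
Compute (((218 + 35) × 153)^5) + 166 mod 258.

218 + 35 = 253
253 × 153 = 38709 ≡ 9 (mod 258)
(9)^5 ≡ 225 (mod 258)
225 + 166 = 391 ≡ 133 (mod 258)

133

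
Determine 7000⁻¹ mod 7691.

By the extended Euclidean algorithm:
7691 = 1×7000 + 691
7000 = 10×691 + 90
691 = 7×90 + 61
90 = 1×61 + 29
61 = 2×29 + 3
29 = 9×3 + 2
3 = 1×2 + 1
2 = 2×1 + 0
gcd(7000, 7691) = 1, so the inverse exists.
Bézout: 1 = 2411×7691 − 2649×7000.
So 7000⁻¹ ≡ −2649 ≡ 5042 (mod 7691).

5042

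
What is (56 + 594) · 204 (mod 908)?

32

56 + 594 = 650
650 · 204 = 132600 ≡ 32 (mod 908)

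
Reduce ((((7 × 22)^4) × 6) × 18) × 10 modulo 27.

7 × 22 = 154 ≡ 19 (mod 27)
(19)^4 ≡ 19 (mod 27)
19 × 6 = 114 ≡ 6 (mod 27)
6 × 18 = 108 ≡ 0 (mod 27)
0 × 10 = 0

0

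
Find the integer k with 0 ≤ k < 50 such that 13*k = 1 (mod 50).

27

50 = 3×13 + 11
13 = 1×11 + 2
11 = 5×2 + 1
2 = 2×1 + 0
gcd(13, 50) = 1, so the inverse exists.
Back-substitute for 1:
1 = 1×11 − 5×2
  = −5×13 + 6×11
  = 6×50 − 23×13
So 13⁻¹ ≡ −23 ≡ 27 (mod 50).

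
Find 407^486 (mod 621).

325

Using repeated squaring:
486 in binary is 111100110, i.e. 486 = 256 + 128 + 64 + 32 + 4 + 2.
407^1 ≡ 407 (mod 621)
407^2 ≡ 407^2 = 165649 ≡ 463 (mod 621)
407^4 ≡ 463^2 = 214369 ≡ 124 (mod 621)
407^8 ≡ 124^2 = 15376 ≡ 472 (mod 621)
407^16 ≡ 472^2 = 222784 ≡ 466 (mod 621)
407^32 ≡ 466^2 = 217156 ≡ 427 (mod 621)
407^64 ≡ 427^2 = 182329 ≡ 376 (mod 621)
407^128 ≡ 376^2 = 141376 ≡ 409 (mod 621)
407^256 ≡ 409^2 = 167281 ≡ 232 (mod 621)
407^486 = 407^256 * 407^128 * 407^64 * 407^32 * 407^4 * 407^2 ≡ 232 * 409 * 376 * 427 * 124 * 463 (mod 621).
Accumulate the product:
232 * 409 = 94888 ≡ 496
496 * 376 = 186496 ≡ 196
196 * 427 = 83692 ≡ 478
478 * 124 = 59272 ≡ 277
277 * 463 = 128251 ≡ 325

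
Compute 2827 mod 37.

15

2827 = 76·37 + 15, so 2827 ≡ 15 (mod 37).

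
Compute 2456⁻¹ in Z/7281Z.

By the extended Euclidean algorithm:
7281 = 2*2456 + 2369
2456 = 1*2369 + 87
2369 = 27*87 + 20
87 = 4*20 + 7
20 = 2*7 + 6
7 = 1*6 + 1
6 = 6*1 + 0
gcd(2456, 7281) = 1, so the inverse exists.
Bézout: 1 = −367*7281 + 1088*2456.
So 2456⁻¹ ≡ 1088 (mod 7281).

1088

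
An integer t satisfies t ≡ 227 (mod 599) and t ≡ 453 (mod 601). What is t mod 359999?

599⁻¹ mod 601: 599·300 ≡ 1 (mod 601), so 599⁻¹ ≡ 300.
t = 227 + 599·((453 − 227)·300 mod 601) = 227 + 599·488 = 292539.
Check: 292539 mod 599 = 227, 292539 mod 601 = 453. ✓

292539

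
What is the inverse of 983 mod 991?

By the extended Euclidean algorithm:
991 = 1×983 + 8
983 = 122×8 + 7
8 = 1×7 + 1
7 = 7×1 + 0
gcd(983, 991) = 1, so the inverse exists.
Bézout: 1 = 123×991 − 124×983.
So 983⁻¹ ≡ −124 ≡ 867 (mod 991).

867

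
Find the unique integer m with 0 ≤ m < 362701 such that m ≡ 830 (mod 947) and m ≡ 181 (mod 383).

947⁻¹ mod 383: 947·237 ≡ 1 (mod 383), so 947⁻¹ ≡ 237.
m = 830 + 947·((181 − 830)·237 mod 383) = 830 + 947·153 = 145721.

145721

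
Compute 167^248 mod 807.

By square-and-multiply:
248 in binary is 11111000, i.e. 248 = 128 + 64 + 32 + 16 + 8.
167^1 ≡ 167 (mod 807)
167^2 ≡ 167^2 = 27889 ≡ 451 (mod 807)
167^4 ≡ 451^2 = 203401 ≡ 37 (mod 807)
167^8 ≡ 37^2 = 1369 ≡ 562 (mod 807)
167^16 ≡ 562^2 = 315844 ≡ 307 (mod 807)
167^32 ≡ 307^2 = 94249 ≡ 637 (mod 807)
167^64 ≡ 637^2 = 405769 ≡ 655 (mod 807)
167^128 ≡ 655^2 = 429025 ≡ 508 (mod 807)
167^248 = 167^128 × 167^64 × 167^32 × 167^16 × 167^8 ≡ 508 × 655 × 637 × 307 × 562 (mod 807).
Accumulate the product:
508 × 655 = 332740 ≡ 256
256 × 637 = 163072 ≡ 58
58 × 307 = 17806 ≡ 52
52 × 562 = 29224 ≡ 172

172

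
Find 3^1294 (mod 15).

1294 in binary is 10100001110, i.e. 1294 = 1024 + 256 + 8 + 4 + 2.
3^1 ≡ 3 (mod 15)
3^2 ≡ 3^2 = 9 (mod 15)
3^4 ≡ 9^2 = 81 ≡ 6 (mod 15)
3^8 ≡ 6^2 = 36 ≡ 6 (mod 15)
3^16 ≡ 6^2 = 36 ≡ 6 (mod 15)
3^32 ≡ 6^2 = 36 ≡ 6 (mod 15)
3^64 ≡ 6^2 = 36 ≡ 6 (mod 15)
3^128 ≡ 6^2 = 36 ≡ 6 (mod 15)
3^256 ≡ 6^2 = 36 ≡ 6 (mod 15)
3^512 ≡ 6^2 = 36 ≡ 6 (mod 15)
3^1024 ≡ 6^2 = 36 ≡ 6 (mod 15)
3^1294 = 3^1024 · 3^256 · 3^8 · 3^4 · 3^2 ≡ 6 · 6 · 6 · 6 · 9 (mod 15).
Accumulate the product:
6 · 6 = 36 ≡ 6
6 · 6 = 36 ≡ 6
6 · 6 = 36 ≡ 6
6 · 9 = 54 ≡ 9

9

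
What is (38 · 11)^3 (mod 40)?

32

38 · 11 = 418 ≡ 18 (mod 40)
(18)^3 ≡ 32 (mod 40)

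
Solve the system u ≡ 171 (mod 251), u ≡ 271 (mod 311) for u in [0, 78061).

251⁻¹ mod 311: 251·57 ≡ 1 (mod 311), so 251⁻¹ ≡ 57.
u = 171 + 251·((271 − 171)·57 mod 311) = 171 + 251·102 = 25773.
Check: 25773 mod 251 = 171, 25773 mod 311 = 271. ✓

25773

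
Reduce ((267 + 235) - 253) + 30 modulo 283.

279

267 + 235 = 502 ≡ 219 (mod 283)
219 - 253 = -34 ≡ 249 (mod 283)
249 + 30 = 279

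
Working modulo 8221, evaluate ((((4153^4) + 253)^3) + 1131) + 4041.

(4153)^4 ≡ 4454 (mod 8221)
4454 + 253 = 4707
(4707)^3 ≡ 3533 (mod 8221)
3533 + 1131 = 4664
4664 + 4041 = 8705 ≡ 484 (mod 8221)

484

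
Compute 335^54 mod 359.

169

Compute successive squares:
54 in binary is 110110, i.e. 54 = 32 + 16 + 4 + 2.
335^1 ≡ 335 (mod 359)
335^2 ≡ 335^2 = 112225 ≡ 217 (mod 359)
335^4 ≡ 217^2 = 47089 ≡ 60 (mod 359)
335^8 ≡ 60^2 = 3600 ≡ 10 (mod 359)
335^16 ≡ 10^2 = 100 (mod 359)
335^32 ≡ 100^2 = 10000 ≡ 307 (mod 359)
335^54 = 335^32 * 335^16 * 335^4 * 335^2 ≡ 307 * 100 * 60 * 217 (mod 359).
Accumulate the product:
307 * 100 = 30700 ≡ 185
185 * 60 = 11100 ≡ 330
330 * 217 = 71610 ≡ 169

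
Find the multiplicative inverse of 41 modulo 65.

Run the extended Euclidean algorithm:
65 = 1×41 + 24
41 = 1×24 + 17
24 = 1×17 + 7
17 = 2×7 + 3
7 = 2×3 + 1
3 = 3×1 + 0
gcd(41, 65) = 1, so the inverse exists.
Back-substitute for 1:
1 = 1×7 − 2×3
  = −2×17 + 5×7
  = 5×24 − 7×17
  = −7×41 + 12×24
  = 12×65 − 19×41
So 41⁻¹ ≡ −19 ≡ 46 (mod 65).

46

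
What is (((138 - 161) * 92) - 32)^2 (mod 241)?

200

138 - 161 = -23 ≡ 218 (mod 241)
218 * 92 = 20056 ≡ 53 (mod 241)
53 - 32 = 21
(21)^2 ≡ 200 (mod 241)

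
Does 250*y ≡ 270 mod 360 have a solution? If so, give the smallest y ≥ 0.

27

gcd(250, 360) = 10, and 10 | 270, so solutions exist.
Divide through by 10: 25*y mod 36 = 27.
25⁻¹ ≡ 13 (mod 36).
y ≡ 13*27 ≡ 27 (mod 36).
The smallest non-negative solution is y = 27.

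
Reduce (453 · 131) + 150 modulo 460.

153

453 · 131 = 59343 ≡ 3 (mod 460)
3 + 150 = 153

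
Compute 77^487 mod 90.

23

Compute successive squares:
77^1 ≡ 77 (mod 90)
77^2 ≡ 77^2 = 5929 ≡ 79 (mod 90)
77^4 ≡ 79^2 = 6241 ≡ 31 (mod 90)
77^8 ≡ 31^2 = 961 ≡ 61 (mod 90)
77^16 ≡ 61^2 = 3721 ≡ 31 (mod 90)
77^32 ≡ 31^2 = 961 ≡ 61 (mod 90)
77^64 ≡ 61^2 = 3721 ≡ 31 (mod 90)
77^128 ≡ 31^2 = 961 ≡ 61 (mod 90)
77^256 ≡ 61^2 = 3721 ≡ 31 (mod 90)
77^487 = 77^256 * 77^128 * 77^64 * 77^32 * 77^4 * 77^2 * 77^1 ≡ 31 * 61 * 31 * 61 * 31 * 79 * 77 (mod 90).
Accumulate the product:
31 * 61 = 1891 ≡ 1
1 * 31 = 31
31 * 61 = 1891 ≡ 1
1 * 31 = 31
31 * 79 = 2449 ≡ 19
19 * 77 = 1463 ≡ 23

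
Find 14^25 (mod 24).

Using repeated squaring:
25 in binary is 11001, i.e. 25 = 16 + 8 + 1.
14^1 ≡ 14 (mod 24)
14^2 ≡ 14^2 = 196 ≡ 4 (mod 24)
14^4 ≡ 4^2 = 16 (mod 24)
14^8 ≡ 16^2 = 256 ≡ 16 (mod 24)
14^16 ≡ 16^2 = 256 ≡ 16 (mod 24)
14^25 = 14^16 · 14^8 · 14^1 ≡ 16 · 16 · 14 (mod 24).
Accumulate the product:
16 · 16 = 256 ≡ 16
16 · 14 = 224 ≡ 8

8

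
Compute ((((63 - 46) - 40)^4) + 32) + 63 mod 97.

91

63 - 46 = 17
17 - 40 = -23 ≡ 74 (mod 97)
(74)^4 ≡ 93 (mod 97)
93 + 32 = 125 ≡ 28 (mod 97)
28 + 63 = 91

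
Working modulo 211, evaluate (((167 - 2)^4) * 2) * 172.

167 - 2 = 165
(165)^4 ≡ 36 (mod 211)
36 * 2 = 72
72 * 172 = 12384 ≡ 146 (mod 211)

146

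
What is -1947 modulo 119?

-1947 = -17*119 + 76, so -1947 ≡ 76 (mod 119).

76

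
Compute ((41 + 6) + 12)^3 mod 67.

41 + 6 = 47
47 + 12 = 59
(59)^3 ≡ 24 (mod 67)

24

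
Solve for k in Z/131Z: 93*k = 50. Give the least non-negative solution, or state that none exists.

109

gcd(93, 131) = 1, so a unique solution mod 131 exists.
93⁻¹ ≡ 31 (mod 131).
k ≡ 31*50 ≡ 109 (mod 131).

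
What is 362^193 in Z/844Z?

816

193 in binary is 11000001, i.e. 193 = 128 + 64 + 1.
362^1 ≡ 362 (mod 844)
362^2 ≡ 362^2 = 131044 ≡ 224 (mod 844)
362^4 ≡ 224^2 = 50176 ≡ 380 (mod 844)
362^8 ≡ 380^2 = 144400 ≡ 76 (mod 844)
362^16 ≡ 76^2 = 5776 ≡ 712 (mod 844)
362^32 ≡ 712^2 = 506944 ≡ 544 (mod 844)
362^64 ≡ 544^2 = 295936 ≡ 536 (mod 844)
362^128 ≡ 536^2 = 287296 ≡ 336 (mod 844)
362^193 = 362^128 * 362^64 * 362^1 ≡ 336 * 536 * 362 (mod 844).
Accumulate the product:
336 * 536 = 180096 ≡ 324
324 * 362 = 117288 ≡ 816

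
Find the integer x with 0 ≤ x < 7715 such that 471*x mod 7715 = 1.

Apply the Euclidean algorithm and back-substitute:
7715 = 16·471 + 179
471 = 2·179 + 113
179 = 1·113 + 66
113 = 1·66 + 47
66 = 1·47 + 19
47 = 2·19 + 9
19 = 2·9 + 1
9 = 9·1 + 0
gcd(471, 7715) = 1, so the inverse exists.
Back-substitute for 1:
1 = 1·19 − 2·9
  = −2·47 + 5·19
  = 5·66 − 7·47
  = −7·113 + 12·66
  = 12·179 − 19·113
  = −19·471 + 50·179
  = 50·7715 − 819·471
So 471⁻¹ ≡ −819 ≡ 6896 (mod 7715).

6896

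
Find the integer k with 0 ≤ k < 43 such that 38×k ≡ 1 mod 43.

17

43 = 1*38 + 5
38 = 7*5 + 3
5 = 1*3 + 2
3 = 1*2 + 1
2 = 2*1 + 0
gcd(38, 43) = 1, so the inverse exists.
Bézout: 1 = −15*43 + 17*38.
So 38⁻¹ ≡ 17 (mod 43).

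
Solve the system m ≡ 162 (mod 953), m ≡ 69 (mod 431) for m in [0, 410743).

238412

953⁻¹ mod 431: 953·90 ≡ 1 (mod 431), so 953⁻¹ ≡ 90.
m = 162 + 953·((69 − 162)·90 mod 431) = 162 + 953·250 = 238412.
Check: 238412 mod 953 = 162, 238412 mod 431 = 69. ✓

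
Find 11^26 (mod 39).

26 in binary is 11010, i.e. 26 = 16 + 8 + 2.
11^1 ≡ 11 (mod 39)
11^2 ≡ 11^2 = 121 ≡ 4 (mod 39)
11^4 ≡ 4^2 = 16 (mod 39)
11^8 ≡ 16^2 = 256 ≡ 22 (mod 39)
11^16 ≡ 22^2 = 484 ≡ 16 (mod 39)
11^26 = 11^16 · 11^8 · 11^2 ≡ 16 · 22 · 4 (mod 39).
Accumulate the product:
16 · 22 = 352 ≡ 1
1 · 4 = 4

4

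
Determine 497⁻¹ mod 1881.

545

1881 = 3*497 + 390
497 = 1*390 + 107
390 = 3*107 + 69
107 = 1*69 + 38
69 = 1*38 + 31
38 = 1*31 + 7
31 = 4*7 + 3
7 = 2*3 + 1
3 = 3*1 + 0
gcd(497, 1881) = 1, so the inverse exists.
Back-substitute for 1:
1 = 1*7 − 2*3
  = −2*31 + 9*7
  = 9*38 − 11*31
  = −11*69 + 20*38
  = 20*107 − 31*69
  = −31*390 + 113*107
  = 113*497 − 144*390
  = −144*1881 + 545*497
So 497⁻¹ ≡ 545 (mod 1881).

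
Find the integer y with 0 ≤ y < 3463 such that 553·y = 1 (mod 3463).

By the extended Euclidean algorithm:
3463 = 6×553 + 145
553 = 3×145 + 118
145 = 1×118 + 27
118 = 4×27 + 10
27 = 2×10 + 7
10 = 1×7 + 3
7 = 2×3 + 1
3 = 3×1 + 0
gcd(553, 3463) = 1, so the inverse exists.
Back-substitute for 1:
1 = 1×7 − 2×3
  = −2×10 + 3×7
  = 3×27 − 8×10
  = −8×118 + 35×27
  = 35×145 − 43×118
  = −43×553 + 164×145
  = 164×3463 − 1027×553
So 553⁻¹ ≡ −1027 ≡ 2436 (mod 3463).

2436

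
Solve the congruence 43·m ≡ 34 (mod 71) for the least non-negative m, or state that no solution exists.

gcd(43, 71) = 1, so a unique solution mod 71 exists.
43⁻¹ ≡ 38 (mod 71).
m ≡ 38·34 ≡ 14 (mod 71).

14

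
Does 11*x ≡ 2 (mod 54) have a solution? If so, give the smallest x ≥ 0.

gcd(11, 54) = 1, so a unique solution mod 54 exists.
11⁻¹ ≡ 5 (mod 54).
x ≡ 5*2 ≡ 10 (mod 54).

10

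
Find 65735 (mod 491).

65735 = 133*491 + 432, so 65735 ≡ 432 (mod 491).

432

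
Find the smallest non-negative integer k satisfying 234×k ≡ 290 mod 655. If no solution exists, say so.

130

gcd(234, 655) = 1, so a unique solution mod 655 exists.
234⁻¹ ≡ 14 (mod 655).
k ≡ 14×290 ≡ 130 (mod 655).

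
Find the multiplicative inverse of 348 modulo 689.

By the extended Euclidean algorithm:
689 = 1*348 + 341
348 = 1*341 + 7
341 = 48*7 + 5
7 = 1*5 + 2
5 = 2*2 + 1
2 = 2*1 + 0
gcd(348, 689) = 1, so the inverse exists.
Back-substitute for 1:
1 = 1*5 − 2*2
  = −2*7 + 3*5
  = 3*341 − 146*7
  = −146*348 + 149*341
  = 149*689 − 295*348
So 348⁻¹ ≡ −295 ≡ 394 (mod 689).

394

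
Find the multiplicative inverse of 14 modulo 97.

7

97 = 6*14 + 13
14 = 1*13 + 1
13 = 13*1 + 0
gcd(14, 97) = 1, so the inverse exists.
Back-substitute for 1:
1 = 1*14 − 1*13
  = −1*97 + 7*14
So 14⁻¹ ≡ 7 (mod 97).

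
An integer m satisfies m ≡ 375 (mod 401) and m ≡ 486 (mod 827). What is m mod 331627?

401⁻¹ mod 827: 401·33 ≡ 1 (mod 827), so 401⁻¹ ≡ 33.
m = 375 + 401·((486 − 375)·33 mod 827) = 375 + 401·355 = 142730.

142730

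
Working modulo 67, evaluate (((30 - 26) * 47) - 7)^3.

30 - 26 = 4
4 * 47 = 188 ≡ 54 (mod 67)
54 - 7 = 47
(47)^3 ≡ 40 (mod 67)

40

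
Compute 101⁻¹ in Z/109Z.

68

Apply the Euclidean algorithm and back-substitute:
109 = 1×101 + 8
101 = 12×8 + 5
8 = 1×5 + 3
5 = 1×3 + 2
3 = 1×2 + 1
2 = 2×1 + 0
gcd(101, 109) = 1, so the inverse exists.
Back-substitute for 1:
1 = 1×3 − 1×2
  = −1×5 + 2×3
  = 2×8 − 3×5
  = −3×101 + 38×8
  = 38×109 − 41×101
So 101⁻¹ ≡ −41 ≡ 68 (mod 109).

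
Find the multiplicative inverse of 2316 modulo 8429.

5441

By the extended Euclidean algorithm:
8429 = 3·2316 + 1481
2316 = 1·1481 + 835
1481 = 1·835 + 646
835 = 1·646 + 189
646 = 3·189 + 79
189 = 2·79 + 31
79 = 2·31 + 17
31 = 1·17 + 14
17 = 1·14 + 3
14 = 4·3 + 2
3 = 1·2 + 1
2 = 2·1 + 0
gcd(2316, 8429) = 1, so the inverse exists.
Back-substitute for 1:
1 = 1·3 − 1·2
  = −1·14 + 5·3
  = 5·17 − 6·14
  = −6·31 + 11·17
  = 11·79 − 28·31
  = −28·189 + 67·79
  = 67·646 − 229·189
  = −229·835 + 296·646
  = 296·1481 − 525·835
  = −525·2316 + 821·1481
  = 821·8429 − 2988·2316
So 2316⁻¹ ≡ −2988 ≡ 5441 (mod 8429).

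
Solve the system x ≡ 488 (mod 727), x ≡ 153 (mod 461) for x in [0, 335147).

36111

727⁻¹ mod 461: 727×26 ≡ 1 (mod 461), so 727⁻¹ ≡ 26.
x = 488 + 727×((153 − 488)×26 mod 461) = 488 + 727×49 = 36111.
Check: 36111 mod 727 = 488, 36111 mod 461 = 153. ✓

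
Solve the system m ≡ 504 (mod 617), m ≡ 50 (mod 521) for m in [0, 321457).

617⁻¹ mod 521: 617*38 ≡ 1 (mod 521), so 617⁻¹ ≡ 38.
m = 504 + 617*((50 − 504)*38 mod 521) = 504 + 617*462 = 285558.
Check: 285558 mod 617 = 504, 285558 mod 521 = 50. ✓

285558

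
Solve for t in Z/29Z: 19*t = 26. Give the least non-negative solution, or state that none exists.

gcd(19, 29) = 1, so a unique solution mod 29 exists.
19⁻¹ ≡ 26 (mod 29).
t ≡ 26*26 ≡ 9 (mod 29).

9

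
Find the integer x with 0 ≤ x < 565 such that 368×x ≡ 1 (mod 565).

By the extended Euclidean algorithm:
565 = 1*368 + 197
368 = 1*197 + 171
197 = 1*171 + 26
171 = 6*26 + 15
26 = 1*15 + 11
15 = 1*11 + 4
11 = 2*4 + 3
4 = 1*3 + 1
3 = 3*1 + 0
gcd(368, 565) = 1, so the inverse exists.
Bézout: 1 = −99*565 + 152*368.
So 368⁻¹ ≡ 152 (mod 565).

152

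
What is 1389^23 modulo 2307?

By square-and-multiply:
1389^1 ≡ 1389 (mod 2307)
1389^2 ≡ 1389^2 = 1929321 ≡ 669 (mod 2307)
1389^4 ≡ 669^2 = 447561 ≡ 3 (mod 2307)
1389^8 ≡ 3^2 = 9 (mod 2307)
1389^16 ≡ 9^2 = 81 (mod 2307)
1389^23 = 1389^16 × 1389^4 × 1389^2 × 1389^1 ≡ 81 × 3 × 669 × 1389 (mod 2307).
Accumulate the product:
81 × 3 = 243
243 × 669 = 162567 ≡ 1077
1077 × 1389 = 1495953 ≡ 1017

1017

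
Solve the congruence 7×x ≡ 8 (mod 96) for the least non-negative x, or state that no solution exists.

56

gcd(7, 96) = 1, so a unique solution mod 96 exists.
7⁻¹ ≡ 55 (mod 96).
x ≡ 55×8 ≡ 56 (mod 96).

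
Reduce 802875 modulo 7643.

360

802875 = 105*7643 + 360, so 802875 ≡ 360 (mod 7643).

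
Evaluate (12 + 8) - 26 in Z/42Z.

36

12 + 8 = 20
20 - 26 = -6 ≡ 36 (mod 42)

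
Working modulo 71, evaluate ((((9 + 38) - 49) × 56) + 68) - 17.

9 + 38 = 47
47 - 49 = -2 ≡ 69 (mod 71)
69 × 56 = 3864 ≡ 30 (mod 71)
30 + 68 = 98 ≡ 27 (mod 71)
27 - 17 = 10

10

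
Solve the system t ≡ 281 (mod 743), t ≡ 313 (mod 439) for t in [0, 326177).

309369

743⁻¹ mod 439: 743·13 ≡ 1 (mod 439), so 743⁻¹ ≡ 13.
t = 281 + 743·((313 − 281)·13 mod 439) = 281 + 743·416 = 309369.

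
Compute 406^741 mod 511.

301

406^1 ≡ 406 (mod 511)
406^2 ≡ 406^2 = 164836 ≡ 294 (mod 511)
406^4 ≡ 294^2 = 86436 ≡ 77 (mod 511)
406^8 ≡ 77^2 = 5929 ≡ 308 (mod 511)
406^16 ≡ 308^2 = 94864 ≡ 329 (mod 511)
406^32 ≡ 329^2 = 108241 ≡ 420 (mod 511)
406^64 ≡ 420^2 = 176400 ≡ 105 (mod 511)
406^128 ≡ 105^2 = 11025 ≡ 294 (mod 511)
406^256 ≡ 294^2 = 86436 ≡ 77 (mod 511)
406^512 ≡ 77^2 = 5929 ≡ 308 (mod 511)
406^741 = 406^512 * 406^128 * 406^64 * 406^32 * 406^4 * 406^1 ≡ 308 * 294 * 105 * 420 * 77 * 406 (mod 511).
Accumulate the product:
308 * 294 = 90552 ≡ 105
105 * 105 = 11025 ≡ 294
294 * 420 = 123480 ≡ 329
329 * 77 = 25333 ≡ 294
294 * 406 = 119364 ≡ 301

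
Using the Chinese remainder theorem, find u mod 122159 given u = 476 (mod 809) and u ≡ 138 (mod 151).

809⁻¹ mod 151: 809·14 ≡ 1 (mod 151), so 809⁻¹ ≡ 14.
u = 476 + 809·((138 − 476)·14 mod 151) = 476 + 809·100 = 81376.

81376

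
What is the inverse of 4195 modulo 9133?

Apply the Euclidean algorithm and back-substitute:
9133 = 2×4195 + 743
4195 = 5×743 + 480
743 = 1×480 + 263
480 = 1×263 + 217
263 = 1×217 + 46
217 = 4×46 + 33
46 = 1×33 + 13
33 = 2×13 + 7
13 = 1×7 + 6
7 = 1×6 + 1
6 = 6×1 + 0
gcd(4195, 9133) = 1, so the inverse exists.
Back-substitute for 1:
1 = 1×7 − 1×6
  = −1×13 + 2×7
  = 2×33 − 5×13
  = −5×46 + 7×33
  = 7×217 − 33×46
  = −33×263 + 40×217
  = 40×480 − 73×263
  = −73×743 + 113×480
  = 113×4195 − 638×743
  = −638×9133 + 1389×4195
So 4195⁻¹ ≡ 1389 (mod 9133).

1389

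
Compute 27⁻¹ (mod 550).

550 = 20*27 + 10
27 = 2*10 + 7
10 = 1*7 + 3
7 = 2*3 + 1
3 = 3*1 + 0
gcd(27, 550) = 1, so the inverse exists.
Back-substitute for 1:
1 = 1*7 − 2*3
  = −2*10 + 3*7
  = 3*27 − 8*10
  = −8*550 + 163*27
So 27⁻¹ ≡ 163 (mod 550).

163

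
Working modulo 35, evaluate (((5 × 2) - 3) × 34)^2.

5 × 2 = 10
10 - 3 = 7
7 × 34 = 238 ≡ 28 (mod 35)
(28)^2 ≡ 14 (mod 35)

14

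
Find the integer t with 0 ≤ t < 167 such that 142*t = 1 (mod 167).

Apply the Euclidean algorithm and back-substitute:
167 = 1·142 + 25
142 = 5·25 + 17
25 = 1·17 + 8
17 = 2·8 + 1
8 = 8·1 + 0
gcd(142, 167) = 1, so the inverse exists.
Back-substitute for 1:
1 = 1·17 − 2·8
  = −2·25 + 3·17
  = 3·142 − 17·25
  = −17·167 + 20·142
So 142⁻¹ ≡ 20 (mod 167).

20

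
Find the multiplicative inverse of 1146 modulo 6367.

Run the extended Euclidean algorithm:
6367 = 5·1146 + 637
1146 = 1·637 + 509
637 = 1·509 + 128
509 = 3·128 + 125
128 = 1·125 + 3
125 = 41·3 + 2
3 = 1·2 + 1
2 = 2·1 + 0
gcd(1146, 6367) = 1, so the inverse exists.
Back-substitute for 1:
1 = 1·3 − 1·2
  = −1·125 + 42·3
  = 42·128 − 43·125
  = −43·509 + 171·128
  = 171·637 − 214·509
  = −214·1146 + 385·637
  = 385·6367 − 2139·1146
So 1146⁻¹ ≡ −2139 ≡ 4228 (mod 6367).

4228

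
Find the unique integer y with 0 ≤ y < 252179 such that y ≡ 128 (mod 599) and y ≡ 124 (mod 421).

599⁻¹ mod 421: 599*272 ≡ 1 (mod 421), so 599⁻¹ ≡ 272.
y = 128 + 599*((124 − 128)*272 mod 421) = 128 + 599*175 = 104953.

104953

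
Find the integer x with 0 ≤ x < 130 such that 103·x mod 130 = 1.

77

130 = 1*103 + 27
103 = 3*27 + 22
27 = 1*22 + 5
22 = 4*5 + 2
5 = 2*2 + 1
2 = 2*1 + 0
gcd(103, 130) = 1, so the inverse exists.
Back-substitute for 1:
1 = 1*5 − 2*2
  = −2*22 + 9*5
  = 9*27 − 11*22
  = −11*103 + 42*27
  = 42*130 − 53*103
So 103⁻¹ ≡ −53 ≡ 77 (mod 130).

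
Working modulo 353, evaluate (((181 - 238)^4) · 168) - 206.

181 - 238 = -57 ≡ 296 (mod 353)
(296)^4 ≡ 242 (mod 353)
242 · 168 = 40656 ≡ 61 (mod 353)
61 - 206 = -145 ≡ 208 (mod 353)

208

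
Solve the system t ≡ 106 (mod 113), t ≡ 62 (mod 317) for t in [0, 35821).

113⁻¹ mod 317: 113×101 ≡ 1 (mod 317), so 113⁻¹ ≡ 101.
t = 106 + 113×((62 − 106)×101 mod 317) = 106 + 113×311 = 35249.
Check: 35249 mod 113 = 106, 35249 mod 317 = 62. ✓

35249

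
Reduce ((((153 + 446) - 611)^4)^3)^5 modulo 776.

153 + 446 = 599
599 - 611 = -12 ≡ 764 (mod 776)
(764)^4 ≡ 560 (mod 776)
(560)^3 ≡ 216 (mod 776)
(216)^5 ≡ 216 (mod 776)

216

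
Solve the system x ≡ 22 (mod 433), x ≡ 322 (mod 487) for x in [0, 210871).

433⁻¹ mod 487: 433*9 ≡ 1 (mod 487), so 433⁻¹ ≡ 9.
x = 22 + 433*((322 − 22)*9 mod 487) = 22 + 433*265 = 114767.

114767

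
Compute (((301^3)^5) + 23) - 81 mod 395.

(301)^3 ≡ 101 (mod 395)
(101)^5 ≡ 146 (mod 395)
146 + 23 = 169
169 - 81 = 88

88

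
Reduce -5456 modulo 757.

600

-5456 = -8·757 + 600, so -5456 ≡ 600 (mod 757).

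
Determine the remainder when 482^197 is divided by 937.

815

By square-and-multiply:
197 in binary is 11000101, i.e. 197 = 128 + 64 + 4 + 1.
482^1 ≡ 482 (mod 937)
482^2 ≡ 482^2 = 232324 ≡ 885 (mod 937)
482^4 ≡ 885^2 = 783225 ≡ 830 (mod 937)
482^8 ≡ 830^2 = 688900 ≡ 205 (mod 937)
482^16 ≡ 205^2 = 42025 ≡ 797 (mod 937)
482^32 ≡ 797^2 = 635209 ≡ 860 (mod 937)
482^64 ≡ 860^2 = 739600 ≡ 307 (mod 937)
482^128 ≡ 307^2 = 94249 ≡ 549 (mod 937)
482^197 = 482^128 · 482^64 · 482^4 · 482^1 ≡ 549 · 307 · 830 · 482 (mod 937).
Accumulate the product:
549 · 307 = 168543 ≡ 820
820 · 830 = 680600 ≡ 338
338 · 482 = 162916 ≡ 815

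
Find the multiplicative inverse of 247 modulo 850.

733

Run the extended Euclidean algorithm:
850 = 3*247 + 109
247 = 2*109 + 29
109 = 3*29 + 22
29 = 1*22 + 7
22 = 3*7 + 1
7 = 7*1 + 0
gcd(247, 850) = 1, so the inverse exists.
Back-substitute for 1:
1 = 1*22 − 3*7
  = −3*29 + 4*22
  = 4*109 − 15*29
  = −15*247 + 34*109
  = 34*850 − 117*247
So 247⁻¹ ≡ −117 ≡ 733 (mod 850).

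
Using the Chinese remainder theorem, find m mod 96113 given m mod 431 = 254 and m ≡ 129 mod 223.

67921

431⁻¹ mod 223: 431*104 ≡ 1 (mod 223), so 431⁻¹ ≡ 104.
m = 254 + 431*((129 − 254)*104 mod 223) = 254 + 431*157 = 67921.
Check: 67921 mod 431 = 254, 67921 mod 223 = 129. ✓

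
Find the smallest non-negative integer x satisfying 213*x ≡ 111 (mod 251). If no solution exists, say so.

gcd(213, 251) = 1, so a unique solution mod 251 exists.
213⁻¹ ≡ 33 (mod 251).
x ≡ 33*111 ≡ 149 (mod 251).

149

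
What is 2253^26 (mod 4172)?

1065

26 in binary is 11010, i.e. 26 = 16 + 8 + 2.
2253^1 ≡ 2253 (mod 4172)
2253^2 ≡ 2253^2 = 5076009 ≡ 2857 (mod 4172)
2253^4 ≡ 2857^2 = 8162449 ≡ 2017 (mod 4172)
2253^8 ≡ 2017^2 = 4068289 ≡ 589 (mod 4172)
2253^16 ≡ 589^2 = 346921 ≡ 645 (mod 4172)
2253^26 = 2253^16 × 2253^8 × 2253^2 ≡ 645 × 589 × 2857 (mod 4172).
Accumulate the product:
645 × 589 = 379905 ≡ 253
253 × 2857 = 722821 ≡ 1065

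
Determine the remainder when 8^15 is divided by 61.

50

8^1 ≡ 8 (mod 61)
8^2 ≡ 8^2 = 64 ≡ 3 (mod 61)
8^4 ≡ 3^2 = 9 (mod 61)
8^8 ≡ 9^2 = 81 ≡ 20 (mod 61)
8^15 = 8^8 * 8^4 * 8^2 * 8^1 ≡ 20 * 9 * 3 * 8 (mod 61).
Accumulate the product:
20 * 9 = 180 ≡ 58
58 * 3 = 174 ≡ 52
52 * 8 = 416 ≡ 50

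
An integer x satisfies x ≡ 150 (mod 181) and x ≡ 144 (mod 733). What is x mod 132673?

44857

181⁻¹ mod 733: 181*81 ≡ 1 (mod 733), so 181⁻¹ ≡ 81.
x = 150 + 181*((144 − 150)*81 mod 733) = 150 + 181*247 = 44857.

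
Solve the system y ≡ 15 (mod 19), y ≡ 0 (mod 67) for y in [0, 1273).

737

19⁻¹ mod 67: 19×60 ≡ 1 (mod 67), so 19⁻¹ ≡ 60.
y = 15 + 19×((0 − 15)×60 mod 67) = 15 + 19×38 = 737.
Check: 737 mod 19 = 15, 737 mod 67 = 0. ✓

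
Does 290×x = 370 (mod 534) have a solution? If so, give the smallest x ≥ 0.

gcd(290, 534) = 2, and 2 | 370, so solutions exist.
Divide through by 2: 145×x = 185 (mod 267).
145⁻¹ ≡ 151 (mod 267).
x ≡ 151×185 ≡ 167 (mod 267).
The smallest non-negative solution is x = 167.

167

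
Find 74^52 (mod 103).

29

Compute successive squares:
52 in binary is 110100, i.e. 52 = 32 + 16 + 4.
74^1 ≡ 74 (mod 103)
74^2 ≡ 74^2 = 5476 ≡ 17 (mod 103)
74^4 ≡ 17^2 = 289 ≡ 83 (mod 103)
74^8 ≡ 83^2 = 6889 ≡ 91 (mod 103)
74^16 ≡ 91^2 = 8281 ≡ 41 (mod 103)
74^32 ≡ 41^2 = 1681 ≡ 33 (mod 103)
74^52 = 74^32 × 74^16 × 74^4 ≡ 33 × 41 × 83 (mod 103).
Accumulate the product:
33 × 41 = 1353 ≡ 14
14 × 83 = 1162 ≡ 29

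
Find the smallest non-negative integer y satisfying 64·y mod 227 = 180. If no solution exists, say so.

17

gcd(64, 227) = 1, so a unique solution mod 227 exists.
64⁻¹ ≡ 188 (mod 227).
y ≡ 188·180 ≡ 17 (mod 227).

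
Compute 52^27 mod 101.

78

By square-and-multiply:
27 in binary is 11011, i.e. 27 = 16 + 8 + 2 + 1.
52^1 ≡ 52 (mod 101)
52^2 ≡ 52^2 = 2704 ≡ 78 (mod 101)
52^4 ≡ 78^2 = 6084 ≡ 24 (mod 101)
52^8 ≡ 24^2 = 576 ≡ 71 (mod 101)
52^16 ≡ 71^2 = 5041 ≡ 92 (mod 101)
52^27 = 52^16 * 52^8 * 52^2 * 52^1 ≡ 92 * 71 * 78 * 52 (mod 101).
Accumulate the product:
92 * 71 = 6532 ≡ 68
68 * 78 = 5304 ≡ 52
52 * 52 = 2704 ≡ 78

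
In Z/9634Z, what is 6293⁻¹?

6563

By the extended Euclidean algorithm:
9634 = 1×6293 + 3341
6293 = 1×3341 + 2952
3341 = 1×2952 + 389
2952 = 7×389 + 229
389 = 1×229 + 160
229 = 1×160 + 69
160 = 2×69 + 22
69 = 3×22 + 3
22 = 7×3 + 1
3 = 3×1 + 0
gcd(6293, 9634) = 1, so the inverse exists.
Bézout: 1 = 2006×9634 − 3071×6293.
So 6293⁻¹ ≡ −3071 ≡ 6563 (mod 9634).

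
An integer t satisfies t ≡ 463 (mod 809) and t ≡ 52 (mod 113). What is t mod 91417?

809⁻¹ mod 113: 809*44 ≡ 1 (mod 113), so 809⁻¹ ≡ 44.
t = 463 + 809*((52 − 463)*44 mod 113) = 463 + 809*109 = 88644.
Check: 88644 mod 809 = 463, 88644 mod 113 = 52. ✓

88644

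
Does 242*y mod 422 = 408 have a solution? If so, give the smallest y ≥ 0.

54

gcd(242, 422) = 2, and 2 | 408, so solutions exist.
Divide through by 2: 121*y mod 211 = 204.
121⁻¹ ≡ 143 (mod 211).
y ≡ 143*204 ≡ 54 (mod 211).
The smallest non-negative solution is y = 54.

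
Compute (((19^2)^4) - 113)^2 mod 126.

(19)^2 ≡ 109 (mod 126)
(109)^4 ≡ 109 (mod 126)
109 - 113 = -4 ≡ 122 (mod 126)
(122)^2 ≡ 16 (mod 126)

16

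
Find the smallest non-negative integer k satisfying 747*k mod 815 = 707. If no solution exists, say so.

481

gcd(747, 815) = 1, so a unique solution mod 815 exists.
747⁻¹ ≡ 803 (mod 815).
k ≡ 803*707 ≡ 481 (mod 815).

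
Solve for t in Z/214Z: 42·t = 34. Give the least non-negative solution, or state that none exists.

11

gcd(42, 214) = 2, and 2 | 34, so solutions exist.
Divide through by 2: 21·t ≡ 17 (mod 107).
21⁻¹ ≡ 51 (mod 107).
t ≡ 51·17 ≡ 11 (mod 107).
The smallest non-negative solution is t = 11.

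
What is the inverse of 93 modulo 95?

By the extended Euclidean algorithm:
95 = 1·93 + 2
93 = 46·2 + 1
2 = 2·1 + 0
gcd(93, 95) = 1, so the inverse exists.
Bézout: 1 = −46·95 + 47·93.
So 93⁻¹ ≡ 47 (mod 95).

47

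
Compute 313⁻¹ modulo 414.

414 = 1·313 + 101
313 = 3·101 + 10
101 = 10·10 + 1
10 = 10·1 + 0
gcd(313, 414) = 1, so the inverse exists.
Back-substitute for 1:
1 = 1·101 − 10·10
  = −10·313 + 31·101
  = 31·414 − 41·313
So 313⁻¹ ≡ −41 ≡ 373 (mod 414).

373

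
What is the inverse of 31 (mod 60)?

60 = 1*31 + 29
31 = 1*29 + 2
29 = 14*2 + 1
2 = 2*1 + 0
gcd(31, 60) = 1, so the inverse exists.
Back-substitute for 1:
1 = 1*29 − 14*2
  = −14*31 + 15*29
  = 15*60 − 29*31
So 31⁻¹ ≡ −29 ≡ 31 (mod 60).

31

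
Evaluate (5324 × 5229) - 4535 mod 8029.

6147

5324 × 5229 = 27839196 ≡ 2653 (mod 8029)
2653 - 4535 = -1882 ≡ 6147 (mod 8029)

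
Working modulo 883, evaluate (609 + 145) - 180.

609 + 145 = 754
754 - 180 = 574

574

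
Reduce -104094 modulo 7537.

-104094 = -14×7537 + 1424, so -104094 ≡ 1424 (mod 7537).

1424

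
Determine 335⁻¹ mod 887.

654

Apply the Euclidean algorithm and back-substitute:
887 = 2×335 + 217
335 = 1×217 + 118
217 = 1×118 + 99
118 = 1×99 + 19
99 = 5×19 + 4
19 = 4×4 + 3
4 = 1×3 + 1
3 = 3×1 + 0
gcd(335, 887) = 1, so the inverse exists.
Back-substitute for 1:
1 = 1×4 − 1×3
  = −1×19 + 5×4
  = 5×99 − 26×19
  = −26×118 + 31×99
  = 31×217 − 57×118
  = −57×335 + 88×217
  = 88×887 − 233×335
So 335⁻¹ ≡ −233 ≡ 654 (mod 887).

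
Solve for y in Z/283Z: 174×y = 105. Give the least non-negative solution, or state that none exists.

gcd(174, 283) = 1, so a unique solution mod 283 exists.
174⁻¹ ≡ 135 (mod 283).
y ≡ 135×105 ≡ 25 (mod 283).

25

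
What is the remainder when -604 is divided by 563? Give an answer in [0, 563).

522

-604 = -2*563 + 522, so -604 ≡ 522 (mod 563).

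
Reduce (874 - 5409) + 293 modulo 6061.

1819

874 - 5409 = -4535 ≡ 1526 (mod 6061)
1526 + 293 = 1819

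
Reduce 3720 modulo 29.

8

3720 = 128*29 + 8, so 3720 ≡ 8 (mod 29).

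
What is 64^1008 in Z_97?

1

1008 in binary is 1111110000, i.e. 1008 = 512 + 256 + 128 + 64 + 32 + 16.
64^1 ≡ 64 (mod 97)
64^2 ≡ 64^2 = 4096 ≡ 22 (mod 97)
64^4 ≡ 22^2 = 484 ≡ 96 (mod 97)
64^8 ≡ 96^2 = 9216 ≡ 1 (mod 97)
64^16 ≡ 1^2 = 1 (mod 97)
64^32 ≡ 1^2 = 1 (mod 97)
64^64 ≡ 1^2 = 1 (mod 97)
64^128 ≡ 1^2 = 1 (mod 97)
64^256 ≡ 1^2 = 1 (mod 97)
64^512 ≡ 1^2 = 1 (mod 97)
64^1008 = 64^512 × 64^256 × 64^128 × 64^64 × 64^32 × 64^16 ≡ 1 × 1 × 1 × 1 × 1 × 1 (mod 97).
Accumulate the product:
1 × 1 = 1
1 × 1 = 1
1 × 1 = 1
1 × 1 = 1
1 × 1 = 1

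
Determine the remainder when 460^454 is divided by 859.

63

454 in binary is 111000110, i.e. 454 = 256 + 128 + 64 + 4 + 2.
460^1 ≡ 460 (mod 859)
460^2 ≡ 460^2 = 211600 ≡ 286 (mod 859)
460^4 ≡ 286^2 = 81796 ≡ 191 (mod 859)
460^8 ≡ 191^2 = 36481 ≡ 403 (mod 859)
460^16 ≡ 403^2 = 162409 ≡ 58 (mod 859)
460^32 ≡ 58^2 = 3364 ≡ 787 (mod 859)
460^64 ≡ 787^2 = 619369 ≡ 30 (mod 859)
460^128 ≡ 30^2 = 900 ≡ 41 (mod 859)
460^256 ≡ 41^2 = 1681 ≡ 822 (mod 859)
460^454 = 460^256 × 460^128 × 460^64 × 460^4 × 460^2 ≡ 822 × 41 × 30 × 191 × 286 (mod 859).
Accumulate the product:
822 × 41 = 33702 ≡ 201
201 × 30 = 6030 ≡ 17
17 × 191 = 3247 ≡ 670
670 × 286 = 191620 ≡ 63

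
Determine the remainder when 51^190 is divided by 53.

By square-and-multiply:
190 in binary is 10111110, i.e. 190 = 128 + 32 + 16 + 8 + 4 + 2.
51^1 ≡ 51 (mod 53)
51^2 ≡ 51^2 = 2601 ≡ 4 (mod 53)
51^4 ≡ 4^2 = 16 (mod 53)
51^8 ≡ 16^2 = 256 ≡ 44 (mod 53)
51^16 ≡ 44^2 = 1936 ≡ 28 (mod 53)
51^32 ≡ 28^2 = 784 ≡ 42 (mod 53)
51^64 ≡ 42^2 = 1764 ≡ 15 (mod 53)
51^128 ≡ 15^2 = 225 ≡ 13 (mod 53)
51^190 = 51^128 · 51^32 · 51^16 · 51^8 · 51^4 · 51^2 ≡ 13 · 42 · 28 · 44 · 16 · 4 (mod 53).
Accumulate the product:
13 · 42 = 546 ≡ 16
16 · 28 = 448 ≡ 24
24 · 44 = 1056 ≡ 49
49 · 16 = 784 ≡ 42
42 · 4 = 168 ≡ 9

9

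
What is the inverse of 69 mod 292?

237

292 = 4×69 + 16
69 = 4×16 + 5
16 = 3×5 + 1
5 = 5×1 + 0
gcd(69, 292) = 1, so the inverse exists.
Back-substitute for 1:
1 = 1×16 − 3×5
  = −3×69 + 13×16
  = 13×292 − 55×69
So 69⁻¹ ≡ −55 ≡ 237 (mod 292).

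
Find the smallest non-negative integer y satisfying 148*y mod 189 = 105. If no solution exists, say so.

gcd(148, 189) = 1, so a unique solution mod 189 exists.
148⁻¹ ≡ 106 (mod 189).
y ≡ 106*105 ≡ 168 (mod 189).

168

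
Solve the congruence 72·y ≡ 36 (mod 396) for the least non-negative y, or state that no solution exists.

6

gcd(72, 396) = 36, and 36 | 36, so solutions exist.
Divide through by 36: 2·y = 1 (mod 11).
2⁻¹ ≡ 6 (mod 11).
y ≡ 6·1 ≡ 6 (mod 11).
The smallest non-negative solution is y = 6.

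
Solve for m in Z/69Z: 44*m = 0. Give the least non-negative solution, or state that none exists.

0

gcd(44, 69) = 1, so a unique solution mod 69 exists.
44⁻¹ ≡ 11 (mod 69).
m ≡ 11*0 ≡ 0 (mod 69).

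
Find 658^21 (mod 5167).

658^1 ≡ 658 (mod 5167)
658^2 ≡ 658^2 = 432964 ≡ 4103 (mod 5167)
658^4 ≡ 4103^2 = 16834609 ≡ 523 (mod 5167)
658^8 ≡ 523^2 = 273529 ≡ 4845 (mod 5167)
658^16 ≡ 4845^2 = 23474025 ≡ 344 (mod 5167)
658^21 = 658^16 × 658^4 × 658^1 ≡ 344 × 523 × 658 (mod 5167).
Accumulate the product:
344 × 523 = 179912 ≡ 4234
4234 × 658 = 2785972 ≡ 959

959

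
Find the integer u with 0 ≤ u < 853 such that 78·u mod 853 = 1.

Run the extended Euclidean algorithm:
853 = 10·78 + 73
78 = 1·73 + 5
73 = 14·5 + 3
5 = 1·3 + 2
3 = 1·2 + 1
2 = 2·1 + 0
gcd(78, 853) = 1, so the inverse exists.
Bézout: 1 = 31·853 − 339·78.
So 78⁻¹ ≡ −339 ≡ 514 (mod 853).

514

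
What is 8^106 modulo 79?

106 in binary is 1101010, i.e. 106 = 64 + 32 + 8 + 2.
8^1 ≡ 8 (mod 79)
8^2 ≡ 8^2 = 64 (mod 79)
8^4 ≡ 64^2 = 4096 ≡ 67 (mod 79)
8^8 ≡ 67^2 = 4489 ≡ 65 (mod 79)
8^16 ≡ 65^2 = 4225 ≡ 38 (mod 79)
8^32 ≡ 38^2 = 1444 ≡ 22 (mod 79)
8^64 ≡ 22^2 = 484 ≡ 10 (mod 79)
8^106 = 8^64 · 8^32 · 8^8 · 8^2 ≡ 10 · 22 · 65 · 64 (mod 79).
Accumulate the product:
10 · 22 = 220 ≡ 62
62 · 65 = 4030 ≡ 1
1 · 64 = 64

64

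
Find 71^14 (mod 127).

By square-and-multiply:
71^1 ≡ 71 (mod 127)
71^2 ≡ 71^2 = 5041 ≡ 88 (mod 127)
71^4 ≡ 88^2 = 7744 ≡ 124 (mod 127)
71^8 ≡ 124^2 = 15376 ≡ 9 (mod 127)
71^14 = 71^8 × 71^4 × 71^2 ≡ 9 × 124 × 88 (mod 127).
Accumulate the product:
9 × 124 = 1116 ≡ 100
100 × 88 = 8800 ≡ 37

37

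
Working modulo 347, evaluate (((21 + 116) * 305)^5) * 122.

81

21 + 116 = 137
137 * 305 = 41785 ≡ 145 (mod 347)
(145)^5 ≡ 305 (mod 347)
305 * 122 = 37210 ≡ 81 (mod 347)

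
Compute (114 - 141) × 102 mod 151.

114 - 141 = -27 ≡ 124 (mod 151)
124 × 102 = 12648 ≡ 115 (mod 151)

115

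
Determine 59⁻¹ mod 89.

86

Run the extended Euclidean algorithm:
89 = 1*59 + 30
59 = 1*30 + 29
30 = 1*29 + 1
29 = 29*1 + 0
gcd(59, 89) = 1, so the inverse exists.
Back-substitute for 1:
1 = 1*30 − 1*29
  = −1*59 + 2*30
  = 2*89 − 3*59
So 59⁻¹ ≡ −3 ≡ 86 (mod 89).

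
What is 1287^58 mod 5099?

58 in binary is 111010, i.e. 58 = 32 + 16 + 8 + 2.
1287^1 ≡ 1287 (mod 5099)
1287^2 ≡ 1287^2 = 1656369 ≡ 4293 (mod 5099)
1287^4 ≡ 4293^2 = 18429849 ≡ 2063 (mod 5099)
1287^8 ≡ 2063^2 = 4255969 ≡ 3403 (mod 5099)
1287^16 ≡ 3403^2 = 11580409 ≡ 580 (mod 5099)
1287^32 ≡ 580^2 = 336400 ≡ 4965 (mod 5099)
1287^58 = 1287^32 · 1287^16 · 1287^8 · 1287^2 ≡ 4965 · 580 · 3403 · 4293 (mod 5099).
Accumulate the product:
4965 · 580 = 2879700 ≡ 3864
3864 · 3403 = 13149192 ≡ 3970
3970 · 4293 = 17043210 ≡ 2352

2352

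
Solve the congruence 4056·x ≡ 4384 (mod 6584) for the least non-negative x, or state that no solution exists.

gcd(4056, 6584) = 8, and 8 | 4384, so solutions exist.
Divide through by 8: 507·x ≡ 548 (mod 823).
507⁻¹ ≡ 237 (mod 823).
x ≡ 237·548 ≡ 665 (mod 823).
The smallest non-negative solution is x = 665.

665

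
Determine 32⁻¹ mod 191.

6

Apply the Euclidean algorithm and back-substitute:
191 = 5*32 + 31
32 = 1*31 + 1
31 = 31*1 + 0
gcd(32, 191) = 1, so the inverse exists.
Back-substitute for 1:
1 = 1*32 − 1*31
  = −1*191 + 6*32
So 32⁻¹ ≡ 6 (mod 191).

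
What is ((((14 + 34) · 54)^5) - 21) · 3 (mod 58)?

37

14 + 34 = 48
48 · 54 = 2592 ≡ 40 (mod 58)
(40)^5 ≡ 14 (mod 58)
14 - 21 = -7 ≡ 51 (mod 58)
51 · 3 = 153 ≡ 37 (mod 58)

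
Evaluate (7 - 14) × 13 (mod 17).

7 - 14 = -7 ≡ 10 (mod 17)
10 × 13 = 130 ≡ 11 (mod 17)

11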